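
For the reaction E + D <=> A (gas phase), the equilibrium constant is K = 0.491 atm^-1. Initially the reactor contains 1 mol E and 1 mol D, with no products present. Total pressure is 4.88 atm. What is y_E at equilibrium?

y_E = 0.352

Take 1 mol E as basis and let X be its fractional conversion, so ξ = X.
At extent ξ: n_E = 1 − X; n_D = 1 − X; n_A = X.
n_T = Σnᵢ = 2 − X.
Mole fractions y_i = n_i/n_T; K = p_A / (p_E p_D) with p_i = y_i·P.
Substituting and setting equal to 0.491 atm^-1 gives a polynomial in X; the root in (0,1) is X = 0.457.
Then n_E = 0.543, n_T = 1.54, so y_E = 0.352.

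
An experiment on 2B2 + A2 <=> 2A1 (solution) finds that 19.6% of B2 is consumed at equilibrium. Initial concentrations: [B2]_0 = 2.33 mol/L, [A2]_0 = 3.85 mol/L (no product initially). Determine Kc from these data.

Let X = conversion of B2.
Concentrations: [B2] = 2.33 − 2.33X; [A2] = 3.85 − 1.17X; [A1] = 2.33X.
At X = 0.196: [B2] = 1.87, [A2] = 3.62, [A1] = 0.457.
Kc = [A1]^2 / ([B2]^2 [A2]) = 0.0164 L/mol.

Kc = 0.0164 L/mol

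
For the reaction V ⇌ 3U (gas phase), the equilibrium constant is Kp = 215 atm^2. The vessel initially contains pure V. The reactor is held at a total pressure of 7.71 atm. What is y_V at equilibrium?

y_V = 0.162

Let X = conversion of V (basis 1 mol V); extent of reaction ξ = X.
Species balance: n_V = 1 − X; n_U = 3X.
n_T = Σnᵢ = 1 + 2X.
With p_i = (n_i/n_T)P, Kp = p_U^3 / (p_V).
Substituting and setting equal to 215 atm^2 gives a polynomial in X; the root in (0,1) is X = 0.632.
Then n_V = 0.368, n_T = 2.26, so y_V = 0.162.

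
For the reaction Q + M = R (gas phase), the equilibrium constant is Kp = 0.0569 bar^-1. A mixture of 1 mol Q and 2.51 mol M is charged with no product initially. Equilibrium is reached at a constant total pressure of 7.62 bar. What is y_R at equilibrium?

Take 1 mol Q as basis and let X be its fractional conversion, so ξ = X.
Moles: n_Q = 1 − X; n_M = 2.51 − X; n_R = X.
Summing: n_T = 3.51 − X.
With p_i = (n_i/n_T)P, Kp = p_R / (p_Q p_M).
Equating to 0.0569 bar^-1 and solving on 0 < X < 1: X = 0.232.
Then n_R = 0.232, n_T = 3.28, so y_R = 0.071.

y_R = 0.071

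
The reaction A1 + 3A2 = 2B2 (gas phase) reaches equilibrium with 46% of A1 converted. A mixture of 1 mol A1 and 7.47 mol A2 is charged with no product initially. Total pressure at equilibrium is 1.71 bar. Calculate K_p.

Basis: 1 mol A1 initially; let X = conversion of A1. Extent ξ = X.
Mole table: n_A1 = 1 − X; n_A2 = 7.47 − 3X; n_B2 = 2X.
n_T = Σnᵢ = 8.47 − 2X.
At X = 0.46: n_A1 = 0.54, n_A2 = 6.09, n_B2 = 0.92, n_T = 7.55.
p_i = (n_i/n_T)·P. K_p = p_B2^2 / (p_A1 p_A2^3) = 0.135 bar^-2.

K_p = 0.135 bar^-2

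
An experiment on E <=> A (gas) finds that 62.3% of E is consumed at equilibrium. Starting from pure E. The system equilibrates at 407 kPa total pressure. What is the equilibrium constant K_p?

Take 1 mol E as basis and let X be its fractional conversion, so ξ = X.
At extent ξ: n_E = 1 − X; n_A = X.
Total moles n_T = 1 (Δν = 0, constant).
At X = 0.623: n_E = 0.377, n_A = 0.623, n_T = 1.
p_i = (n_i/n_T)·P. K_p = p_A / (p_E) = 1.65.

K_p = 1.65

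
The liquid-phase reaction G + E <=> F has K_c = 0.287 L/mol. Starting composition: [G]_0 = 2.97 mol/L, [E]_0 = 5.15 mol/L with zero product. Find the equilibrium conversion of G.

Let X = conversion of G; extent ξ = 2.97·X mol/L.
Concentrations: [G] = 2.97 − 2.97X; [E] = 5.15 − 2.97X; [F] = 2.97X.
K_c = [F] / ([G] [E]).
Setting equal to 0.287 and solving for X on (0,1) gives X = 0.511.

X = 0.511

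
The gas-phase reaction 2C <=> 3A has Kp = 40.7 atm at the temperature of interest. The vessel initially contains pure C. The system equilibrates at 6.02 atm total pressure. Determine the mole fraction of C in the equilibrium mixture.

y_C = 0.250

Take 1 mol C as basis and let X be its fractional conversion, so ξ = 0.5X.
At extent ξ: n_C = 1 − X; n_A = 1.5X.
Total moles n_T = 1 + 0.5X.
Mole fractions y_i = n_i/n_T; Kp = p_A^3 / (p_C^2) with p_i = y_i·P.
Equating to 40.7 atm and solving on 0 < X < 1: X = 0.667.
Then n_C = 0.333, n_T = 1.33, so y_C = 0.250.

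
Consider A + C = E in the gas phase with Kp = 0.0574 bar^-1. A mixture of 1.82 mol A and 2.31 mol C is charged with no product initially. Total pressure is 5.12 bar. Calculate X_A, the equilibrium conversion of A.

X = 0.135

Basis: 1.82 mol A initially; let X = conversion of A. Extent ξ = 1.82X.
Mole table: n_A = 1.82 − 1.82X; n_C = 2.31 − 1.82X; n_E = 1.82X.
Total moles n_T = 4.13 − 1.82X.
y_i = n_i/n_T, p_i = y_i·P. Kp = p_E / (p_A p_C).
Equating to 0.0574 bar^-1 and solving on 0 < X < 1: X = 0.135.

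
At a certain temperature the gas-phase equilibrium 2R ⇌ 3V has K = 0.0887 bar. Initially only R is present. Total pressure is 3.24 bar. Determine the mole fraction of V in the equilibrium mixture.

y_V = 0.249

Take 1 mol R as basis and let X be its fractional conversion, so ξ = 0.5X.
Moles: n_R = 1 − X; n_V = 1.5X.
Summing: n_T = 1 + 0.5X.
Mole fractions y_i = n_i/n_T; K = p_V^3 / (p_R^2) with p_i = y_i·P.
Setting this equal to 0.0887 bar and taking the physical root (0 < X < 1) gives X = 0.181.
Then n_V = 0.272, n_T = 1.09, so y_V = 0.249.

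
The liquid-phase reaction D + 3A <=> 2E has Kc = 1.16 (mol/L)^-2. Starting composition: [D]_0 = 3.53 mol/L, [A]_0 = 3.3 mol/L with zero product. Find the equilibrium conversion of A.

Let X = conversion of A; extent ξ = 3.3X/3 mol/L.
Concentrations: [D] = 3.53 − 1.1X; [A] = 3.3 − 3.3X; [E] = 2.2X.
Kc = [E]^2 / ([D] [A]^3).
Setting equal to 1.16 and solving for X on (0,1) gives X = 0.720.

X = 0.720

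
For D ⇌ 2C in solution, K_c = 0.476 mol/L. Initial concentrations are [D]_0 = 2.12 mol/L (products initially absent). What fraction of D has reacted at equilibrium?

X = 0.211

Let X = conversion of D; extent ξ = 2.12·X mol/L.
Concentrations: [D] = 2.12 − 2.12X; [C] = 4.24X.
K_c = [C]^2 / ([D]).
Setting equal to 0.476 and solving for X on (0,1) gives X = 0.211.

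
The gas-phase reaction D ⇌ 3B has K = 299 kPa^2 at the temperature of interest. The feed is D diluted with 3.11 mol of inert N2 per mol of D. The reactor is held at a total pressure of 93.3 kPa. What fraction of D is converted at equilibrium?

X = 0.272

Take 1 mol D as basis and let X be its fractional conversion, so ξ = X.
Mole table: n_D = 1 − X; n_B = 3X; n_I = 3.11 (inert).
Total moles n_T = 4.11 + 2X.
y_i = n_i/n_T, p_i = y_i·P. K = p_B^3 / (p_D).
This yields a degree-3 equation in X; solving on (0,1), X = 0.272.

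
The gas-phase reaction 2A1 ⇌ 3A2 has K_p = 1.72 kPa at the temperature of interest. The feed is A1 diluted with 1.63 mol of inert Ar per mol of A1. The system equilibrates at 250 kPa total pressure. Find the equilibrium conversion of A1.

Basis: 1 mol A1 initially; let X = conversion of A1. Extent ξ = 0.5X.
Mole table: n_A1 = 1 − X; n_A2 = 1.5X; n_I = 1.63 (inert).
Summing: n_T = 2.63 + 0.5X.
y_i = n_i/n_T, p_i = y_i·P. K_p = p_A2^3 / (p_A1^2).
Equating to 1.72 kPa and solving on 0 < X < 1: X = 0.158.

X = 0.158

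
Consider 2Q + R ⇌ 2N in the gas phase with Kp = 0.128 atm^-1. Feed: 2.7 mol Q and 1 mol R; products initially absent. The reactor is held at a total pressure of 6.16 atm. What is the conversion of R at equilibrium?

X = 0.375

Take 1 mol R as basis and let X be its fractional conversion, so ξ = X.
Species balance: n_Q = 2.7 − 2X; n_R = 1 − X; n_N = 2X.
Summing: n_T = 3.7 − X.
Mole fractions y_i = n_i/n_T; Kp = p_N^2 / (p_Q^2 p_R) with p_i = y_i·P.
Equating to 0.128 atm^-1 and solving on 0 < X < 1: X = 0.375.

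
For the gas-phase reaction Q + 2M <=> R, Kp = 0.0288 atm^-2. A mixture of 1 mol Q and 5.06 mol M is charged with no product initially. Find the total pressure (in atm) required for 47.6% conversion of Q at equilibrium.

P = 6.98 atm

Take 1 mol Q as basis and let X be its fractional conversion, so ξ = X.
Moles: n_Q = 1 − X; n_M = 5.06 − 2X; n_R = X.
n_T = Σnᵢ = 6.06 − 2X.
Kp = p_R / (p_Q p_M^2) with p_i = (n_i/n_T)·P.
At X = 0.476: the mole-fraction product g(X) = Π y_i^ν_i = 1.404. Since Kp = g(X)·P^{-2}, P = (g/Kp)^(1/2) = (1.404/0.0288)^(1/2) = 6.98 atm.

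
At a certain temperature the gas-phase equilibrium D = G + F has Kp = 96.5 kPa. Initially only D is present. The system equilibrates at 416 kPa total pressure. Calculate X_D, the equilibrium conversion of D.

Let X = conversion of D (basis 1 mol D); extent of reaction ξ = X.
Moles: n_D = 1 − X; n_G = X; n_F = X.
Total moles n_T = 1 + X.
Mole fractions y_i = n_i/n_T; Kp = p_G p_F / (p_D) with p_i = y_i·P.
Substituting and setting equal to 96.5 kPa gives a polynomial in X; the root in (0,1) is X = 0.434.

X = 0.434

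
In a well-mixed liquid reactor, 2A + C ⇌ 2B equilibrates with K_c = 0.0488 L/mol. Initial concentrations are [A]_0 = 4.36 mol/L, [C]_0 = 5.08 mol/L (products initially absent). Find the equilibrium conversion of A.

Let X = conversion of A; extent ξ = 4.36X/2 mol/L.
Concentrations: [A] = 4.36 − 4.36X; [C] = 5.08 − 2.18X; [B] = 4.36X.
K_c = [B]^2 / ([A]^2 [C]).
Setting equal to 0.0488 and solving for X on (0,1) gives X = 0.316.

X = 0.316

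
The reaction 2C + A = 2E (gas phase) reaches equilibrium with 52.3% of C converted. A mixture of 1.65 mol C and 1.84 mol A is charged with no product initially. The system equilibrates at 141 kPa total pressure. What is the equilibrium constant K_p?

Basis: 1.65 mol C initially; let X = conversion of C. Extent ξ = 0.825X.
Moles: n_C = 1.65 − 1.65X; n_A = 1.84 − 0.825X; n_E = 1.65X.
Summing: n_T = 3.49 − 0.825X.
At X = 0.523: n_C = 0.787, n_A = 1.41, n_E = 0.863, n_T = 3.06.
p_i = (n_i/n_T)·P. K_p = p_E^2 / (p_C^2 p_A) = 0.0185 kPa^-1.

K_p = 0.0185 kPa^-1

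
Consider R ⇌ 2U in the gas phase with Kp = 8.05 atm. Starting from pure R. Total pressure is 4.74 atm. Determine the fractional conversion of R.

X = 0.546

Let X = conversion of R (basis 1 mol R); extent of reaction ξ = X.
Mole table: n_R = 1 − X; n_U = 2X.
n_T = Σnᵢ = 1 + X.
y_i = n_i/n_T, p_i = y_i·P. Kp = p_U^2 / (p_R).
Substituting and setting equal to 8.05 atm gives a polynomial in X; the root in (0,1) is X = 0.546.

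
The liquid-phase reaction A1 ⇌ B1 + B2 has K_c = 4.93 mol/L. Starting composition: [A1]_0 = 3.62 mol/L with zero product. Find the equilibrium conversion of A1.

Let X = conversion of A1; extent ξ = 3.62·X mol/L.
Concentrations: [A1] = 3.62 − 3.62X; [B1] = 3.62X; [B2] = 3.62X.
K_c = [B1] [B2] / ([A1]).
This equals 4.93 at X = 0.670 (the root in 0 < X < 1).

X = 0.670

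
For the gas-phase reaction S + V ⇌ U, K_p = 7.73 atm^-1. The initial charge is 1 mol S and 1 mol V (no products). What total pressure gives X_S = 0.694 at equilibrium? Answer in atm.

Take 1 mol S as basis and let X be its fractional conversion, so ξ = X.
Mole table: n_S = 1 − X; n_V = 1 − X; n_U = X.
Total moles n_T = 2 − X.
K_p = p_U / (p_S p_V) with p_i = (n_i/n_T)·P.
At X = 0.694: the mole-fraction product g(X) = Π y_i^ν_i = 9.68. Since K_p = g(X)·P^{-1}, P = (g/K_p)^(1/1) = (9.68/7.73)^(1/1) = 1.25 atm.

P = 1.25 atm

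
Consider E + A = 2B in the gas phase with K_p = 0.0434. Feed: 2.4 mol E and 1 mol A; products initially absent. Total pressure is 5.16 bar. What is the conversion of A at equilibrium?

Basis: 1 mol A initially; let X = conversion of A. Extent ξ = X.
Species balance: n_E = 2.4 − X; n_A = 1 − X; n_B = 2X.
Since Δν = 0, n_T = 3.4 throughout.
y_i = n_i/n_T, p_i = y_i·P. K_p = p_B^2 / (p_E p_A).
Equating to 0.0434 and solving on 0 < X < 1: X = 0.145.

X = 0.145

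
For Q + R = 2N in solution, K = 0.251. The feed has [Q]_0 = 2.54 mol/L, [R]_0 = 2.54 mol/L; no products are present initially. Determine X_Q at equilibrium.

X = 0.200

Let X = conversion of Q; extent ξ = 2.54·X mol/L.
Concentrations: [Q] = 2.54 − 2.54X; [R] = 2.54 − 2.54X; [N] = 5.08X.
K = [N]^2 / ([Q] [R]).
This equals 0.251 at X = 0.200 (the root in 0 < X < 1).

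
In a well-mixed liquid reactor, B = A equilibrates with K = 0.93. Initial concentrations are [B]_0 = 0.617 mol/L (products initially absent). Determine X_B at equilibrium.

Let X = conversion of B; extent ξ = 0.617·X mol/L.
Concentrations: [B] = 0.617 − 0.617X; [A] = 0.617X.
K = [A] / ([B]).
Setting equal to 0.93 and solving for X on (0,1) gives X = 0.482.

X = 0.482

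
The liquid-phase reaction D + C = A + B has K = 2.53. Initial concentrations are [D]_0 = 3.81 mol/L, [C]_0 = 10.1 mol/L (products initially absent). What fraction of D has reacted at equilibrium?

Let X = conversion of D; extent ξ = 3.81·X mol/L.
Concentrations: [D] = 3.81 − 3.81X; [C] = 10.1 − 3.81X; [A] = 3.81X; [B] = 3.81X.
K = [A] [B] / ([D] [C]).
Setting equal to 2.53 and solving for X on (0,1) gives X = 0.844.

X = 0.844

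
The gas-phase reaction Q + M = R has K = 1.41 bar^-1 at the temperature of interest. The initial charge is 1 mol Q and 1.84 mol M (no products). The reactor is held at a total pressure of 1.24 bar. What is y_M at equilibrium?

y_M = 0.573

Basis: 1 mol Q initially; let X = conversion of Q. Extent ξ = X.
Species balance: n_Q = 1 − X; n_M = 1.84 − X; n_R = X.
n_T = Σnᵢ = 2.84 − X.
With p_i = (n_i/n_T)P, K = p_R / (p_Q p_M).
Equating to 1.41 bar^-1 and solving on 0 < X < 1: X = 0.500.
Then n_M = 1.34, n_T = 2.34, so y_M = 0.573.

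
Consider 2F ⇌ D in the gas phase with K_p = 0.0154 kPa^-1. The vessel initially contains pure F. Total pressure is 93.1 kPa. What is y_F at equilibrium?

Basis: 1 mol F initially; let X = conversion of F. Extent ξ = 0.5X.
At extent ξ: n_F = 1 − X; n_D = 0.5X.
Total moles n_T = 1 − 0.5X.
With p_i = (n_i/n_T)P, K_p = p_D / (p_F^2).
Equating to 0.0154 kPa^-1 and solving on 0 < X < 1: X = 0.615.
Then n_F = 0.385, n_T = 0.693, so y_F = 0.556.

y_F = 0.556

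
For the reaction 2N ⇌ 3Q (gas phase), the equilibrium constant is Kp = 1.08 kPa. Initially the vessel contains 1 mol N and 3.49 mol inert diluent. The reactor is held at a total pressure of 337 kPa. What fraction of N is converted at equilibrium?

Basis: 1 mol N initially; let X = conversion of N. Extent ξ = 0.5X.
Moles: n_N = 1 − X; n_Q = 1.5X; n_I = 3.49 (inert).
n_T = Σnᵢ = 4.49 + 0.5X.
Mole fractions y_i = n_i/n_T; Kp = p_Q^3 / (p_N^2) with p_i = y_i·P.
Setting this equal to 1.08 kPa and taking the physical root (0 < X < 1) gives X = 0.147.

X = 0.147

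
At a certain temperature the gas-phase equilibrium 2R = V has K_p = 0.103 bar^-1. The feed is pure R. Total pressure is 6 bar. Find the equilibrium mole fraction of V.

y_V = 0.302

Take 1 mol R as basis and let X be its fractional conversion, so ξ = 0.5X.
Species balance: n_R = 1 − X; n_V = 0.5X.
Summing: n_T = 1 − 0.5X.
Mole fractions y_i = n_i/n_T; K_p = p_V / (p_R^2) with p_i = y_i·P.
Equating to 0.103 bar^-1 and solving on 0 < X < 1: X = 0.463.
Then n_V = 0.232, n_T = 0.768, so y_V = 0.302.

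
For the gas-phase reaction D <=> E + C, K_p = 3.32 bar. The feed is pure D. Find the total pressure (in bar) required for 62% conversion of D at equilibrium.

Take 1 mol D as basis and let X be its fractional conversion, so ξ = X.
Species balance: n_D = 1 − X; n_E = X; n_C = X.
Summing: n_T = 1 + X.
K_p = p_E p_C / (p_D) with p_i = (n_i/n_T)·P.
At X = 0.62: the mole-fraction product g(X) = Π y_i^ν_i = 0.6244. Since K_p = g(X)·P^{1}, P = (K_p/g)^(1/1) = (3.32/0.6244)^(1/1) = 5.32 bar.

P = 5.32 bar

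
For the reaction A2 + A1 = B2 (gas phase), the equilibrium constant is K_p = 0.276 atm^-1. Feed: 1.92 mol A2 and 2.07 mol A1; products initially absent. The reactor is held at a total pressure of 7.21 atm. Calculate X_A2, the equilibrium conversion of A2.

X = 0.437

Let X = conversion of A2 (basis 1.92 mol A2); extent of reaction ξ = 1.92X.
Moles: n_A2 = 1.92 − 1.92X; n_A1 = 2.07 − 1.92X; n_B2 = 1.92X.
Total moles n_T = 3.99 − 1.92X.
With p_i = (n_i/n_T)P, K_p = p_B2 / (p_A2 p_A1).
Setting this equal to 0.276 atm^-1 and taking the physical root (0 < X < 1) gives X = 0.437.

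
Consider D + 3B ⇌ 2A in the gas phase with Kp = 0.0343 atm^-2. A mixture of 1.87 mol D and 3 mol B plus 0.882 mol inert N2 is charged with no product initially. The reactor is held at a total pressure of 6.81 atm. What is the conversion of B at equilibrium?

X = 0.386

Take 3 mol B as basis and let X be its fractional conversion, so ξ = X.
Species balance: n_D = 1.87 − X; n_B = 3 − 3X; n_A = 2X; n_I = 0.882 (inert).
Summing: n_T = 5.75 − 2X.
With p_i = (n_i/n_T)P, Kp = p_A^2 / (p_D p_B^3).
This yields a degree-4 equation in X; solving on (0,1), X = 0.386.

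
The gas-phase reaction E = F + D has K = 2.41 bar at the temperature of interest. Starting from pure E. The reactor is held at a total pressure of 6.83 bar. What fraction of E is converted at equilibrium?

Let X = conversion of E (basis 1 mol E); extent of reaction ξ = X.
Mole table: n_E = 1 − X; n_F = X; n_D = X.
n_T = Σnᵢ = 1 + X.
y_i = n_i/n_T, p_i = y_i·P. K = p_F p_D / (p_E).
This yields a degree-2 equation in X; solving on (0,1), X = 0.511.

X = 0.511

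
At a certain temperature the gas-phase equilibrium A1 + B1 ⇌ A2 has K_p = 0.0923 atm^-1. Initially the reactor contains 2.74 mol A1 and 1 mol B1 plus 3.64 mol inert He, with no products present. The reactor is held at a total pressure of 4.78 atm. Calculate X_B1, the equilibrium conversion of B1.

X = 0.137

Take 1 mol B1 as basis and let X be its fractional conversion, so ξ = X.
Species balance: n_A1 = 2.74 − X; n_B1 = 1 − X; n_A2 = X; n_I = 3.64 (inert).
Total moles n_T = 7.38 − X.
y_i = n_i/n_T, p_i = y_i·P. K_p = p_A2 / (p_A1 p_B1).
Setting this equal to 0.0923 atm^-1 and taking the physical root (0 < X < 1) gives X = 0.137.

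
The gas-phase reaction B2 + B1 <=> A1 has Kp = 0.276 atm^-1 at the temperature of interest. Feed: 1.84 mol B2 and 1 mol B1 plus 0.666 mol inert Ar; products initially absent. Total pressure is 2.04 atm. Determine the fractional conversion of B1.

X = 0.217

Basis: 1 mol B1 initially; let X = conversion of B1. Extent ξ = X.
Moles: n_B2 = 1.84 − X; n_B1 = 1 − X; n_A1 = X; n_I = 0.666 (inert).
Summing: n_T = 3.51 − X.
y_i = n_i/n_T, p_i = y_i·P. Kp = p_A1 / (p_B2 p_B1).
This yields a degree-2 equation in X; solving on (0,1), X = 0.217.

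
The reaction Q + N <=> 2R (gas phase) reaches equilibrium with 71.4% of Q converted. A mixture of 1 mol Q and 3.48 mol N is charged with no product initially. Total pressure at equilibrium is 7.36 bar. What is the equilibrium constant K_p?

Basis: 1 mol Q initially; let X = conversion of Q. Extent ξ = X.
Moles: n_Q = 1 − X; n_N = 3.48 − X; n_R = 2X.
n_T stays at 4.48 (no change in mole number).
At X = 0.714: n_Q = 0.286, n_N = 2.77, n_R = 1.43, n_T = 4.48.
p_i = (n_i/n_T)·P. K_p = p_R^2 / (p_Q p_N) = 2.58.

K_p = 2.58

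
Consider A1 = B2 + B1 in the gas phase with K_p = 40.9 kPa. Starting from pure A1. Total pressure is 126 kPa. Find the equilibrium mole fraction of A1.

y_A1 = 0.338

Basis: 1 mol A1 initially; let X = conversion of A1. Extent ξ = X.
At extent ξ: n_A1 = 1 − X; n_B2 = X; n_B1 = X.
n_T = Σnᵢ = 1 + X.
y_i = n_i/n_T, p_i = y_i·P. K_p = p_B2 p_B1 / (p_A1).
Substituting and setting equal to 40.9 kPa gives a polynomial in X; the root in (0,1) is X = 0.495.
Then n_A1 = 0.505, n_T = 1.5, so y_A1 = 0.338.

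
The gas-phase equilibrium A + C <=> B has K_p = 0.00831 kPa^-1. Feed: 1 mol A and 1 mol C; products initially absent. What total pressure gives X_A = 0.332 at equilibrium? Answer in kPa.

Let X = conversion of A (basis 1 mol A); extent of reaction ξ = X.
Mole table: n_A = 1 − X; n_C = 1 − X; n_B = X.
n_T = Σnᵢ = 2 − X.
K_p = p_B / (p_A p_C) with p_i = (n_i/n_T)·P.
At X = 0.332: the mole-fraction product g(X) = Π y_i^ν_i = 1.241. Since K_p = g(X)·P^{-1}, P = (g/K_p)^(1/1) = (1.241/0.00831)^(1/1) = 149 kPa.

P = 149 kPa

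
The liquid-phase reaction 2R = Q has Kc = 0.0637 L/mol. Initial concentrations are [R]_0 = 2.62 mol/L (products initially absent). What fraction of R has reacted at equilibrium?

X = 0.209

Let X = conversion of R; extent ξ = 2.62X/2 mol/L.
Concentrations: [R] = 2.62 − 2.62X; [Q] = 1.31X.
Kc = [Q] / ([R]^2).
Solving Kc = 0.0637 for X ∈ (0,1): X = 0.209.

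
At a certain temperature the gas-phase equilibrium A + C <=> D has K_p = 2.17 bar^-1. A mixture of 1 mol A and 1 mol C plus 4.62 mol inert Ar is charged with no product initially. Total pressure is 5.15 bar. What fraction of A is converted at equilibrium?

X = 0.484

Let X = conversion of A (basis 1 mol A); extent of reaction ξ = X.
Moles: n_A = 1 − X; n_C = 1 − X; n_D = X; n_I = 4.62 (inert).
Total moles n_T = 6.62 − X.
y_i = n_i/n_T, p_i = y_i·P. K_p = p_D / (p_A p_C).
Setting this equal to 2.17 bar^-1 and taking the physical root (0 < X < 1) gives X = 0.484.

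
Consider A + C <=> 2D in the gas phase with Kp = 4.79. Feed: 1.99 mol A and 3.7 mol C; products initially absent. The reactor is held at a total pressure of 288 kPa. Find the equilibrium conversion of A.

X = 0.677

Let X = conversion of A (basis 1.99 mol A); extent of reaction ξ = 1.99X.
Species balance: n_A = 1.99 − 1.99X; n_C = 3.7 − 1.99X; n_D = 3.98X.
Total moles n_T = 5.69 (Δν = 0, constant).
With p_i = (n_i/n_T)P, Kp = p_D^2 / (p_A p_C).
This yields a degree-2 equation in X; solving on (0,1), X = 0.677.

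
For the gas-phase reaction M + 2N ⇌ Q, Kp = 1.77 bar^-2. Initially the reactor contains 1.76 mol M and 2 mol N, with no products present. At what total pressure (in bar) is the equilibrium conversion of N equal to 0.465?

Basis: 2 mol N initially; let X = conversion of N. Extent ξ = X.
Moles: n_M = 1.76 − X; n_N = 2 − 2X; n_Q = X.
Total moles n_T = 3.76 − 2X.
Kp = p_Q / (p_M p_N^2) with p_i = (n_i/n_T)·P.
At X = 0.465: the mole-fraction product g(X) = Π y_i^ν_i = 2.512. Since Kp = g(X)·P^{-2}, P = (g/Kp)^(1/2) = (2.512/1.77)^(1/2) = 1.19 bar.

P = 1.19 bar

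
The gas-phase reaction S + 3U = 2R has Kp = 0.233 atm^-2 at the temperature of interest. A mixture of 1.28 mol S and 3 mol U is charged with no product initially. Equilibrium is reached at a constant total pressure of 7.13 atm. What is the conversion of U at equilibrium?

X = 0.602

Basis: 3 mol U initially; let X = conversion of U. Extent ξ = X.
Mole table: n_S = 1.28 − X; n_U = 3 − 3X; n_R = 2X.
Total moles n_T = 4.28 − 2X.
With p_i = (n_i/n_T)P, Kp = p_R^2 / (p_S p_U^3).
This yields a degree-4 equation in X; solving on (0,1), X = 0.602.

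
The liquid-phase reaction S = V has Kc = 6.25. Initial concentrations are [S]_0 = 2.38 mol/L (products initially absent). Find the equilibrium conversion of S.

Let X = conversion of S; extent ξ = 2.38·X mol/L.
Concentrations: [S] = 2.38 − 2.38X; [V] = 2.38X.
Kc = [V] / ([S]).
Equating to 6.25: the physical root is X = 0.862.

X = 0.862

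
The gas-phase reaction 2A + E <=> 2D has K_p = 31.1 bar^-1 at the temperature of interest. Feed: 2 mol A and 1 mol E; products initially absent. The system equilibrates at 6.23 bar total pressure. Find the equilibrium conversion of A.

X = 0.806

Let X = conversion of A (basis 2 mol A); extent of reaction ξ = X.
Species balance: n_A = 2 − 2X; n_E = 1 − X; n_D = 2X.
n_T = Σnᵢ = 3 − X.
Mole fractions y_i = n_i/n_T; K_p = p_D^2 / (p_A^2 p_E) with p_i = y_i·P.
Equating to 31.1 bar^-1 and solving on 0 < X < 1: X = 0.806.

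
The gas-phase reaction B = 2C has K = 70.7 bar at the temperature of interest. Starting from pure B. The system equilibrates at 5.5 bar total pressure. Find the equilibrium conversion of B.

X = 0.873

Basis: 1 mol B initially; let X = conversion of B. Extent ξ = X.
Species balance: n_B = 1 − X; n_C = 2X.
Total moles n_T = 1 + X.
Mole fractions y_i = n_i/n_T; K = p_C^2 / (p_B) with p_i = y_i·P.
Setting this equal to 70.7 bar and taking the physical root (0 < X < 1) gives X = 0.873.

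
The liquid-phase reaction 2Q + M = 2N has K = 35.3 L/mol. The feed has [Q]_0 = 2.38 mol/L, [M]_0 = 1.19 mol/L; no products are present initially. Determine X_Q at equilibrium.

X = 0.760

Let X = conversion of Q; extent ξ = 2.38X/2 mol/L.
Concentrations: [Q] = 2.38 − 2.38X; [M] = 1.19 − 1.19X; [N] = 2.38X.
K = [N]^2 / ([Q]^2 [M]).
This equals 35.3 at X = 0.760 (the root in 0 < X < 1).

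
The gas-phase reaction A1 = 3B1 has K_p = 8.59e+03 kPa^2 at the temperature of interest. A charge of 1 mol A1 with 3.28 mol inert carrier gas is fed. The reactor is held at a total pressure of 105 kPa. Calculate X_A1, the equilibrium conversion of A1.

X = 0.670

Basis: 1 mol A1 initially; let X = conversion of A1. Extent ξ = X.
Species balance: n_A1 = 1 − X; n_B1 = 3X; n_I = 3.28 (inert).
Summing: n_T = 4.28 + 2X.
Mole fractions y_i = n_i/n_T; K_p = p_B1^3 / (p_A1) with p_i = y_i·P.
Substituting and setting equal to 8.59e+03 kPa^2 gives a polynomial in X; the root in (0,1) is X = 0.670.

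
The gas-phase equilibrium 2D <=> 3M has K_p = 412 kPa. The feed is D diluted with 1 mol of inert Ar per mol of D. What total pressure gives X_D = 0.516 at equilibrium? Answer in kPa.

Let X = conversion of D (basis 1 mol D); extent of reaction ξ = 0.5X.
At extent ξ: n_D = 1 − X; n_M = 1.5X; n_I = 1 (inert).
n_T = Σnᵢ = 2 + 0.5X.
K_p = p_M^3 / (p_D^2) with p_i = (n_i/n_T)·P.
At X = 0.516: the mole-fraction product g(X) = Π y_i^ν_i = 0.8766. Since K_p = g(X)·P^{1}, P = (K_p/g)^(1/1) = (412/0.8766)^(1/1) = 470 kPa.

P = 470 kPa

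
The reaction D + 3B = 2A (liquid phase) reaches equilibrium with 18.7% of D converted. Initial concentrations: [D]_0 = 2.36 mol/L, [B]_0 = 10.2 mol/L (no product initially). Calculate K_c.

K_c = 0.000581 (mol/L)^-2

Let X = conversion of D.
Concentrations: [D] = 2.36 − 2.36X; [B] = 10.2 − 7.08X; [A] = 4.72X.
At X = 0.187: [D] = 1.92, [B] = 8.88, [A] = 0.883.
K_c = [A]^2 / ([D] [B]^3) = 0.000581 (mol/L)^-2.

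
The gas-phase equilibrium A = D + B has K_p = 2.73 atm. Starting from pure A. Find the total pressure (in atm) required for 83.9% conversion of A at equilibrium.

P = 1.15 atm

Basis: 1 mol A initially; let X = conversion of A. Extent ξ = X.
Species balance: n_A = 1 − X; n_D = X; n_B = X.
n_T = Σnᵢ = 1 + X.
K_p = p_D p_B / (p_A) with p_i = (n_i/n_T)·P.
At X = 0.839: the mole-fraction product g(X) = Π y_i^ν_i = 2.377. Since K_p = g(X)·P^{1}, P = (K_p/g)^(1/1) = (2.73/2.377)^(1/1) = 1.15 atm.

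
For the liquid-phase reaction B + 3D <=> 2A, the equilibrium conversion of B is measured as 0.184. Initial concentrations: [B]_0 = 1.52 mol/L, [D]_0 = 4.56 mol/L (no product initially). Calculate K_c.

K_c = 0.0049 (mol/L)^-2

Let X = conversion of B.
Concentrations: [B] = 1.52 − 1.52X; [D] = 4.56 − 4.56X; [A] = 3.04X.
At X = 0.184: [B] = 1.24, [D] = 3.72, [A] = 0.559.
K_c = [A]^2 / ([B] [D]^3) = 0.0049 (mol/L)^-2.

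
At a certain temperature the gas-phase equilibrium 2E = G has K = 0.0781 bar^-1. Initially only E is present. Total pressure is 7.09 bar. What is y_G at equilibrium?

y_G = 0.284

Take 1 mol E as basis and let X be its fractional conversion, so ξ = 0.5X.
At extent ξ: n_E = 1 − X; n_G = 0.5X.
Summing: n_T = 1 − 0.5X.
y_i = n_i/n_T, p_i = y_i·P. K = p_G / (p_E^2).
Setting this equal to 0.0781 bar^-1 and taking the physical root (0 < X < 1) gives X = 0.442.
Then n_G = 0.221, n_T = 0.779, so y_G = 0.284.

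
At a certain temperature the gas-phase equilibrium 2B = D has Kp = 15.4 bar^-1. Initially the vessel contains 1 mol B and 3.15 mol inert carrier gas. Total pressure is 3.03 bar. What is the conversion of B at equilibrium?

Let X = conversion of B (basis 1 mol B); extent of reaction ξ = 0.5X.
Species balance: n_B = 1 − X; n_D = 0.5X; n_I = 3.15 (inert).
Summing: n_T = 4.15 − 0.5X.
y_i = n_i/n_T, p_i = y_i·P. Kp = p_D / (p_B^2).
Setting this equal to 15.4 bar^-1 and taking the physical root (0 < X < 1) gives X = 0.819.

X = 0.819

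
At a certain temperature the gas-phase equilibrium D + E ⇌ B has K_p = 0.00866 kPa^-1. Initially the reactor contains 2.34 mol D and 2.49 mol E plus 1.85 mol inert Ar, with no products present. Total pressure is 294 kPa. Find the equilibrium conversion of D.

Basis: 2.34 mol D initially; let X = conversion of D. Extent ξ = 2.34X.
Species balance: n_D = 2.34 − 2.34X; n_E = 2.49 − 2.34X; n_B = 2.34X; n_I = 1.85 (inert).
n_T = Σnᵢ = 6.68 − 2.34X.
Mole fractions y_i = n_i/n_T; K_p = p_B / (p_D p_E) with p_i = y_i·P.
This yields a degree-2 equation in X; solving on (0,1), X = 0.406.

X = 0.406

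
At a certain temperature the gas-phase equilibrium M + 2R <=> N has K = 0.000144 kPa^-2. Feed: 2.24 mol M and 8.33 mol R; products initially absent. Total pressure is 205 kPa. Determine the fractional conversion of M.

Let X = conversion of M (basis 2.24 mol M); extent of reaction ξ = 2.24X.
Moles: n_M = 2.24 − 2.24X; n_R = 8.33 − 4.48X; n_N = 2.24X.
Summing: n_T = 10.6 − 4.48X.
Mole fractions y_i = n_i/n_T; K = p_N / (p_M p_R^2) with p_i = y_i·P.
Equating to 0.000144 kPa^-2 and solving on 0 < X < 1: X = 0.743.

X = 0.743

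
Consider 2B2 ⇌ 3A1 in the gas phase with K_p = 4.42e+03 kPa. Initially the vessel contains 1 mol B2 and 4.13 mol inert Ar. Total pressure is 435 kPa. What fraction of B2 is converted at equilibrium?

X = 0.819

Let X = conversion of B2 (basis 1 mol B2); extent of reaction ξ = 0.5X.
Species balance: n_B2 = 1 − X; n_A1 = 1.5X; n_I = 4.13 (inert).
Summing: n_T = 5.13 + 0.5X.
y_i = n_i/n_T, p_i = y_i·P. K_p = p_A1^3 / (p_B2^2).
Setting this equal to 4.42e+03 kPa and taking the physical root (0 < X < 1) gives X = 0.819.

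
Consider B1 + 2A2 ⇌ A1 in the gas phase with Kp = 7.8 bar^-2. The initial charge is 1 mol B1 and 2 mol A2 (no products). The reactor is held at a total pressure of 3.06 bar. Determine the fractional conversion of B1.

Let X = conversion of B1 (basis 1 mol B1); extent of reaction ξ = X.
Mole table: n_B1 = 1 − X; n_A2 = 2 − 2X; n_A1 = X.
n_T = Σnᵢ = 3 − 2X.
With p_i = (n_i/n_T)P, Kp = p_A1 / (p_B1 p_A2^2).
Substituting and setting equal to 7.8 bar^-2 gives a polynomial in X; the root in (0,1) is X = 0.828.

X = 0.828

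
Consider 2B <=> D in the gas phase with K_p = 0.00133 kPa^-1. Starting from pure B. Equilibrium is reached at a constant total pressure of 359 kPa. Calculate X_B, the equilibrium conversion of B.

Basis: 1 mol B initially; let X = conversion of B. Extent ξ = 0.5X.
Mole table: n_B = 1 − X; n_D = 0.5X.
Total moles n_T = 1 − 0.5X.
y_i = n_i/n_T, p_i = y_i·P. K_p = p_D / (p_B^2).
Substituting and setting equal to 0.00133 kPa^-1 gives a polynomial in X; the root in (0,1) is X = 0.414.

X = 0.414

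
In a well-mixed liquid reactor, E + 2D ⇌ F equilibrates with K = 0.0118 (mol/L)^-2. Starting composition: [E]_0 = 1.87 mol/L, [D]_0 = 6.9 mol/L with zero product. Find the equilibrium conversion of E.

X = 0.286

Let X = conversion of E; extent ξ = 1.87·X mol/L.
Concentrations: [E] = 1.87 − 1.87X; [D] = 6.9 − 3.74X; [F] = 1.87X.
K = [F] / ([E] [D]^2).
This equals 0.0118 at X = 0.286 (the root in 0 < X < 1).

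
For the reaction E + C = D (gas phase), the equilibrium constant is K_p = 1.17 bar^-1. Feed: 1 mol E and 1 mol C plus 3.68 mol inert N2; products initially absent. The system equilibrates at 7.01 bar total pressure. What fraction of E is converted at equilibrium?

X = 0.459

Basis: 1 mol E initially; let X = conversion of E. Extent ξ = X.
Mole table: n_E = 1 − X; n_C = 1 − X; n_D = X; n_I = 3.68 (inert).
Summing: n_T = 5.68 − X.
y_i = n_i/n_T, p_i = y_i·P. K_p = p_D / (p_E p_C).
Setting this equal to 1.17 bar^-1 and taking the physical root (0 < X < 1) gives X = 0.459.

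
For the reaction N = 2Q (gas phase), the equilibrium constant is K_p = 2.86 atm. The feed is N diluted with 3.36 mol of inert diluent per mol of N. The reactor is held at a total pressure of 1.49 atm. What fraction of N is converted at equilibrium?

X = 0.763

Basis: 1 mol N initially; let X = conversion of N. Extent ξ = X.
Mole table: n_N = 1 − X; n_Q = 2X; n_I = 3.36 (inert).
n_T = Σnᵢ = 4.36 + X.
Mole fractions y_i = n_i/n_T; K_p = p_Q^2 / (p_N) with p_i = y_i·P.
Equating to 2.86 atm and solving on 0 < X < 1: X = 0.763.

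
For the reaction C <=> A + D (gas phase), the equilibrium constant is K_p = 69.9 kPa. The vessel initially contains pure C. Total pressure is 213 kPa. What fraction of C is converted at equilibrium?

X = 0.497

Take 1 mol C as basis and let X be its fractional conversion, so ξ = X.
Moles: n_C = 1 − X; n_A = X; n_D = X.
Summing: n_T = 1 + X.
Mole fractions y_i = n_i/n_T; K_p = p_A p_D / (p_C) with p_i = y_i·P.
Setting this equal to 69.9 kPa and taking the physical root (0 < X < 1) gives X = 0.497.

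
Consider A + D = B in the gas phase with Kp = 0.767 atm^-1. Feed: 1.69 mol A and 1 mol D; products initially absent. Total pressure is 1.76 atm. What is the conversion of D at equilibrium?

Let X = conversion of D (basis 1 mol D); extent of reaction ξ = X.
At extent ξ: n_A = 1.69 − X; n_D = 1 − X; n_B = X.
Summing: n_T = 2.69 − X.
y_i = n_i/n_T, p_i = y_i·P. Kp = p_B / (p_A p_D).
This yields a degree-2 equation in X; solving on (0,1), X = 0.429.

X = 0.429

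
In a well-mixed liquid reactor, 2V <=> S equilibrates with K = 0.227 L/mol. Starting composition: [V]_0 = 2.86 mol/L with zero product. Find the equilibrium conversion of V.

Let X = conversion of V; extent ξ = 2.86X/2 mol/L.
Concentrations: [V] = 2.86 − 2.86X; [S] = 1.43X.
K = [S] / ([V]^2).
Solving K = 0.227 for X ∈ (0,1): X = 0.427.

X = 0.427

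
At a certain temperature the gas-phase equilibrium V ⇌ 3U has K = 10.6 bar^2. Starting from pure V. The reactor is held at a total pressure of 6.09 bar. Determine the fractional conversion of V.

Take 1 mol V as basis and let X be its fractional conversion, so ξ = X.
At extent ξ: n_V = 1 − X; n_U = 3X.
n_T = Σnᵢ = 1 + 2X.
Mole fractions y_i = n_i/n_T; K = p_U^3 / (p_V) with p_i = y_i·P.
Substituting and setting equal to 10.6 bar^2 gives a polynomial in X; the root in (0,1) is X = 0.263.

X = 0.263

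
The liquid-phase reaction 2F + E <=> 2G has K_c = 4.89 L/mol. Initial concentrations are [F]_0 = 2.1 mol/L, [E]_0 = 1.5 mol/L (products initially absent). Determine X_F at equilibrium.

X = 0.665

Let X = conversion of F; extent ξ = 2.1X/2 mol/L.
Concentrations: [F] = 2.1 − 2.1X; [E] = 1.5 − 1.05X; [G] = 2.1X.
K_c = [G]^2 / ([F]^2 [E]).
Setting equal to 4.89 and solving for X on (0,1) gives X = 0.665.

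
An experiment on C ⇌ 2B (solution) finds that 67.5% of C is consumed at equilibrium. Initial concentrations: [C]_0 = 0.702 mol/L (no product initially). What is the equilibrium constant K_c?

Let X = conversion of C.
Concentrations: [C] = 0.702 − 0.702X; [B] = 1.4X.
At X = 0.675: [C] = 0.228, [B] = 0.948.
K_c = [B]^2 / ([C]) = 3.94 mol/L.

K_c = 3.94 mol/L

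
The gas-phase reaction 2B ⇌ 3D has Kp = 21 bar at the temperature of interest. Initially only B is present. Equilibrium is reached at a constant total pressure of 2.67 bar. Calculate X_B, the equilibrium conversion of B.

X = 0.682

Basis: 1 mol B initially; let X = conversion of B. Extent ξ = 0.5X.
Mole table: n_B = 1 − X; n_D = 1.5X.
Total moles n_T = 1 + 0.5X.
y_i = n_i/n_T, p_i = y_i·P. Kp = p_D^3 / (p_B^2).
Setting this equal to 21 bar and taking the physical root (0 < X < 1) gives X = 0.682.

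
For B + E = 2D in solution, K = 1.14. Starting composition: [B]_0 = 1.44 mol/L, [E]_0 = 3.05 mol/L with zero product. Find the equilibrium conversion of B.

X = 0.488

Let X = conversion of B; extent ξ = 1.44·X mol/L.
Concentrations: [B] = 1.44 − 1.44X; [E] = 3.05 − 1.44X; [D] = 2.88X.
K = [D]^2 / ([B] [E]).
Solving K = 1.14 for X ∈ (0,1): X = 0.488.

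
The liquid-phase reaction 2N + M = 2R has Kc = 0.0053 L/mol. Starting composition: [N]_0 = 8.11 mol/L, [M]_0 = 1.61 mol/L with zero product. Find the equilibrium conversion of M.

Let X = conversion of M; extent ξ = 1.61·X mol/L.
Concentrations: [N] = 8.11 − 3.22X; [M] = 1.61 − 1.61X; [R] = 3.22X.
Kc = [R]^2 / ([N]^2 [M]).
Equating to 0.0053 L/mol: the physical root is X = 0.193.

X = 0.193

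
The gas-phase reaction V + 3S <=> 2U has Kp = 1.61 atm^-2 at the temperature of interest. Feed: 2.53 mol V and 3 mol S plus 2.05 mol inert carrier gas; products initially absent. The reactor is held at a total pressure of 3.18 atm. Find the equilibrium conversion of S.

Let X = conversion of S (basis 3 mol S); extent of reaction ξ = X.
Species balance: n_V = 2.53 − X; n_S = 3 − 3X; n_U = 2X; n_I = 2.05 (inert).
n_T = Σnᵢ = 7.58 − 2X.
Mole fractions y_i = n_i/n_T; Kp = p_U^2 / (p_V p_S^3) with p_i = y_i·P.
Setting this equal to 1.61 atm^-2 and taking the physical root (0 < X < 1) gives X = 0.593.

X = 0.593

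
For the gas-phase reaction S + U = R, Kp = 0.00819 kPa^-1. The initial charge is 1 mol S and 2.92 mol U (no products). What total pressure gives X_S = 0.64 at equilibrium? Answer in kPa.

Take 1 mol S as basis and let X be its fractional conversion, so ξ = X.
Mole table: n_S = 1 − X; n_U = 2.92 − X; n_R = X.
Summing: n_T = 3.92 − X.
Kp = p_R / (p_S p_U) with p_i = (n_i/n_T)·P.
At X = 0.64: the mole-fraction product g(X) = Π y_i^ν_i = 2.558. Since Kp = g(X)·P^{-1}, P = (g/Kp)^(1/1) = (2.558/0.00819)^(1/1) = 312 kPa.

P = 312 kPa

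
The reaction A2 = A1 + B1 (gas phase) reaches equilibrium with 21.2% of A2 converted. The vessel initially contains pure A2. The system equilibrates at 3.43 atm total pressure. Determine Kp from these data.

Kp = 0.161 atm

Let X = conversion of A2 (basis 1 mol A2); extent of reaction ξ = X.
Mole table: n_A2 = 1 − X; n_A1 = X; n_B1 = X.
Summing: n_T = 1 + X.
At X = 0.212: n_A2 = 0.788, n_A1 = 0.212, n_B1 = 0.212, n_T = 1.21.
p_i = (n_i/n_T)·P. Kp = p_A1 p_B1 / (p_A2) = 0.161 atm.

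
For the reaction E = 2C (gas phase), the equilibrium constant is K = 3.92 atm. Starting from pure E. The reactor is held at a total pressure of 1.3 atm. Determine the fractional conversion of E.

Take 1 mol E as basis and let X be its fractional conversion, so ξ = X.
Species balance: n_E = 1 − X; n_C = 2X.
Summing: n_T = 1 + X.
Mole fractions y_i = n_i/n_T; K = p_C^2 / (p_E) with p_i = y_i·P.
Equating to 3.92 atm and solving on 0 < X < 1: X = 0.656.

X = 0.656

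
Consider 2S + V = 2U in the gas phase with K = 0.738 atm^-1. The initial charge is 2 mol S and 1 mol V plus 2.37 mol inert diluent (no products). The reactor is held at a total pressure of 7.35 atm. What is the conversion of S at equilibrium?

X = 0.440

Take 2 mol S as basis and let X be its fractional conversion, so ξ = X.
Species balance: n_S = 2 − 2X; n_V = 1 − X; n_U = 2X; n_I = 2.37 (inert).
n_T = Σnᵢ = 5.37 − X.
Mole fractions y_i = n_i/n_T; K = p_U^2 / (p_S^2 p_V) with p_i = y_i·P.
Equating to 0.738 atm^-1 and solving on 0 < X < 1: X = 0.440.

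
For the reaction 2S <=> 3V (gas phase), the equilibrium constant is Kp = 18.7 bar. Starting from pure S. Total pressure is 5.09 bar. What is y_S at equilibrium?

Take 1 mol S as basis and let X be its fractional conversion, so ξ = 0.5X.
At extent ξ: n_S = 1 − X; n_V = 1.5X.
Summing: n_T = 1 + 0.5X.
y_i = n_i/n_T, p_i = y_i·P. Kp = p_V^3 / (p_S^2).
This yields a degree-3 equation in X; solving on (0,1), X = 0.605.
Then n_S = 0.395, n_T = 1.3, so y_S = 0.303.

y_S = 0.303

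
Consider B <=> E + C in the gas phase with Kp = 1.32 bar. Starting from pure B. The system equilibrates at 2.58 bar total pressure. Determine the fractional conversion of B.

Let X = conversion of B (basis 1 mol B); extent of reaction ξ = X.
At extent ξ: n_B = 1 − X; n_E = X; n_C = X.
n_T = Σnᵢ = 1 + X.
Mole fractions y_i = n_i/n_T; Kp = p_E p_C / (p_B) with p_i = y_i·P.
This yields a degree-2 equation in X; solving on (0,1), X = 0.582.

X = 0.582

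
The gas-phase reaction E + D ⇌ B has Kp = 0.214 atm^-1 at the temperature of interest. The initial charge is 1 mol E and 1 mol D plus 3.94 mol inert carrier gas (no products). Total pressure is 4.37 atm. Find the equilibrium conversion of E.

X = 0.124

Let X = conversion of E (basis 1 mol E); extent of reaction ξ = X.
Mole table: n_E = 1 − X; n_D = 1 − X; n_B = X; n_I = 3.94 (inert).
n_T = Σnᵢ = 5.94 − X.
Mole fractions y_i = n_i/n_T; Kp = p_B / (p_E p_D) with p_i = y_i·P.
Equating to 0.214 atm^-1 and solving on 0 < X < 1: X = 0.124.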